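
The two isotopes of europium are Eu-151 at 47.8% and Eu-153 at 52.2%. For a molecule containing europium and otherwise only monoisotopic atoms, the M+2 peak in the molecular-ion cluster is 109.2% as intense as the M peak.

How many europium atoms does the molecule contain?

1

The M+2/M ratio from n Eu atoms is n · q/p = n · 0.522/0.478.
n = 1.092 × 0.478/0.522 = 1.00 ≈ 1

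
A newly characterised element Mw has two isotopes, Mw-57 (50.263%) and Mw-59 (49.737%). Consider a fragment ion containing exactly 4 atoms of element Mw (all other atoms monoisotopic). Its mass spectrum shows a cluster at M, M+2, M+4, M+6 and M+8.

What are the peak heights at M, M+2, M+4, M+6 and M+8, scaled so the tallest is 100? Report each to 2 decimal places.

17.02 : 67.37 : 100.00 : 65.97 : 16.32

The 4 Mw atoms are independent, so intensities follow the terms of (0.50263 + 0.49737)^4.
P(M) = 0.50263^4 = 0.063825
P(M+2) = 4 × 0.50263^3 × 0.49737^1 = 0.252630
P(M+4) = 6 × 0.50263^2 × 0.49737^2 = 0.374979
P(M+6) = 4 × 0.50263^1 × 0.49737^3 = 0.247370
P(M+8) = 0.49737^4 = 0.061195
The M+4 peak is largest (0.374979); scaling to 100 gives 17.02 : 67.37 : 100.00 : 65.97 : 16.32.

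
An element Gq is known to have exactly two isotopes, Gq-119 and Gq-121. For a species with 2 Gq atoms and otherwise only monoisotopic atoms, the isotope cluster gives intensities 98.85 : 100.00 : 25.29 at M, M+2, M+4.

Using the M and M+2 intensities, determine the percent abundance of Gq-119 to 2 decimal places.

66.41%

If p is the fraction of Gq that is Gq-119, then I(M+2)/I(M) = [C(2,1)·p^1·(1−p)] / p^2 = 2·(1−p)/p = 100.00/98.85 = 1.0116
(1−p)/p = 1.0116/2 = 0.5058  ⇒  p = 1/(1 + 0.5058) = 0.6641
Gq-119: 66.41%, Gq-121: 33.59%.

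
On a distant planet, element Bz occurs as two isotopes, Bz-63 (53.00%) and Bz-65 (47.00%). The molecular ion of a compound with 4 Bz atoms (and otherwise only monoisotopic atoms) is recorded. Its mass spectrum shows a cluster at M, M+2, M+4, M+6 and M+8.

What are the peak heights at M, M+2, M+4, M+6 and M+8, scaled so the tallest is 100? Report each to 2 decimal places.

The 4 Bz atoms are independent, so intensities follow the terms of (0.5300 + 0.4700)^4.
P(M) = 0.5300^4 = 0.078905
P(M+2) = 4 × 0.5300^3 × 0.4700^1 = 0.279889
P(M+4) = 6 × 0.5300^2 × 0.4700^2 = 0.372305
P(M+6) = 4 × 0.5300^1 × 0.4700^3 = 0.220105
P(M+8) = 0.4700^4 = 0.048797
The M+4 peak is largest (0.372305); scaling to 100 gives 21.19 : 75.18 : 100.00 : 59.12 : 13.11.

21.19 : 75.18 : 100.00 : 59.12 : 13.11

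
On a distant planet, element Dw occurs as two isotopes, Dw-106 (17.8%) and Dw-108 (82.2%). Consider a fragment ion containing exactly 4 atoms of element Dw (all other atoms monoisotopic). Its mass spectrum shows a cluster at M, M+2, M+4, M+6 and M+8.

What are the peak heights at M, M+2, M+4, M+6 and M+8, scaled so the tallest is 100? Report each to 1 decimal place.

0.2 : 4.1 : 28.1 : 86.6 : 100.0

The 4 Dw atoms are independent, so intensities follow the terms of (0.178 + 0.822)^4.
P(M) = 0.178^4 = 0.001004
P(M+2) = 4 × 0.178^3 × 0.822^1 = 0.018544
P(M+4) = 6 × 0.178^2 × 0.822^2 = 0.128450
P(M+6) = 4 × 0.178^1 × 0.822^3 = 0.395454
P(M+8) = 0.822^4 = 0.456549
The M+8 peak is largest (0.456549); scaling to 100 gives 0.2 : 4.1 : 28.1 : 86.6 : 100.0.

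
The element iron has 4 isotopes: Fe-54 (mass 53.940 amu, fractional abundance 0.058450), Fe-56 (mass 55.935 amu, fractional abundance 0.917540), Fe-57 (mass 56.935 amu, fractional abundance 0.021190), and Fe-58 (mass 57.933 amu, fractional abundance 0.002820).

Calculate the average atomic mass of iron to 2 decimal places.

Weight each isotope mass by its fractional abundance: 0.058450 × 53.940 + 0.917540 × 55.935 + 0.021190 × 56.935 + 0.002820 × 57.933
= 3.1528 + 51.3226 + 1.2065 + 0.1634 = 55.8453 amu

55.85 amu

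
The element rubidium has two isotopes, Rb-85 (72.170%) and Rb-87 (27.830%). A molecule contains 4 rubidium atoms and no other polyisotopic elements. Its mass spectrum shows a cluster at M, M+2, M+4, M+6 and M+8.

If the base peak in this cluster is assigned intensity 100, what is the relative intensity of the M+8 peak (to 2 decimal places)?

1.43

Binomial terms of (0.72170 + 0.27830)^4: M 0.2713, M+2 0.4184, M+4 0.2420, M+6 0.0622, M+8 0.0060 → M+2 is the base peak.
P(M+2) = C(4,1) × 0.72170^3 × 0.27830^1 = 4 × 0.37589809 × 0.2783 = 0.418450 (base)
P(M+8) = C(4,4) × 0.72170^0 × 0.27830^4 = 1 × 1.0000 × 0.00599864 = 0.005999
Relative intensity = 0.005999 / 0.418450 × 100 = 1.43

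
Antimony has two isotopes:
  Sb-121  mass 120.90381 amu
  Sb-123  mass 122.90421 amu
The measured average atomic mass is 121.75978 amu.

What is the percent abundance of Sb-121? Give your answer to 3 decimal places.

With x = fraction of Sb-121 (so Sb-123 is 1 − x):
120.90381·x + 122.90421·(1 − x) = 121.75978
(120.90381 − 122.90421)·x = 121.75978 − 122.90421
x = -1.14443 / -2.00040 = 0.57210 → 57.210% Sb-121, 42.790% Sb-123.

57.210%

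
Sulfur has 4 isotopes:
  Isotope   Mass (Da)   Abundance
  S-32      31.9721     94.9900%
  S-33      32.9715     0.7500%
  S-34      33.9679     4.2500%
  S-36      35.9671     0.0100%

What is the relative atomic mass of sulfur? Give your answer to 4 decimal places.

The abundance-weighted mean is 0.949900 × 31.9721 + 0.007500 × 32.9715 + 0.042500 × 33.9679 + 0.000100 × 35.9671
= 30.37030 + 0.24729 + 1.44364 + 0.00360 = 32.06483 Da

32.0648 Da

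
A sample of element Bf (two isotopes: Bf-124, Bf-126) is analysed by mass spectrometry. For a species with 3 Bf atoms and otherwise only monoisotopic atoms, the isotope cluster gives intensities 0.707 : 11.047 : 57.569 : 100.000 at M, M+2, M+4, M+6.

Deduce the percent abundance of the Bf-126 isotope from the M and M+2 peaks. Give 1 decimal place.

83.9%

Write p for the Bf-124 fraction. I(M+2)/I(M) = [C(3,1)·p^2·(1−p)] / p^3 = 3·(1−p)/p = 11.047/0.707 = 15.6252
(1−p)/p = 15.6252/3 = 5.2084  ⇒  p = 1/(1 + 5.2084) = 0.1611
Bf-124: 16.1%, Bf-126: 83.9%.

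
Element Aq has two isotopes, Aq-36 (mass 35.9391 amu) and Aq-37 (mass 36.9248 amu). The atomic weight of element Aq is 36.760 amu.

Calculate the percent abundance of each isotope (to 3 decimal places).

With x = fraction of Aq-36 (so Aq-37 is 1 − x):
35.9391·x + 36.9248·(1 − x) = 36.760
(35.9391 − 36.9248)·x = 36.760 − 36.9248
x = -0.1648 / -0.9857 = 0.16719 → 16.719% Aq-36, 83.281% Aq-37.

Aq-36: 16.719%, Aq-37: 83.281%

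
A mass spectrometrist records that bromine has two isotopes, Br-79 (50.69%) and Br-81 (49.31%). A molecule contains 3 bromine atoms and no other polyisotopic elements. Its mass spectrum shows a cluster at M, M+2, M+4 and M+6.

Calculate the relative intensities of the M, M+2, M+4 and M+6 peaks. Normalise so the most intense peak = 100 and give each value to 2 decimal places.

Expanding (0.5069 + 0.4931)^3:
P(M) = 0.5069^3 = 0.130247
P(M+2) = 3 × 0.5069^2 × 0.4931^1 = 0.380103
P(M+4) = 3 × 0.5069^1 × 0.4931^2 = 0.369755
P(M+6) = 0.4931^3 = 0.119896
The M+2 peak is largest (0.380103); scaling to 100 gives 34.27 : 100.00 : 97.28 : 31.54.

34.27 : 100.00 : 97.28 : 31.54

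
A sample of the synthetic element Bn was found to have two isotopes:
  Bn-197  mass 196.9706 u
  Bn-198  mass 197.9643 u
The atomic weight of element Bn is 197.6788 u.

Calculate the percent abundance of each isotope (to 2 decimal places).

With x = fraction of Bn-197 (so Bn-198 is 1 − x):
196.9706·x + 197.9643·(1 − x) = 197.6788
(196.9706 − 197.9643)·x = 197.6788 − 197.9643
x = -0.2855 / -0.9937 = 0.28731 → 28.73% Bn-197, 71.27% Bn-198.

Bn-197: 28.73%, Bn-198: 71.27%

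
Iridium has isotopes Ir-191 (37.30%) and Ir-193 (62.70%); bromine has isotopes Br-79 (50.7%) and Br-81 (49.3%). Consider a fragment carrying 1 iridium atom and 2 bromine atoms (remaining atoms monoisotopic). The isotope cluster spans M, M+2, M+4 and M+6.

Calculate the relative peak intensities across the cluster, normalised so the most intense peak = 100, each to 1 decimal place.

23.7 : 86.0 : 100.0 : 37.7

Iridium pattern (n=1): 0.3730 : 0.6270
Bromine pattern (n=2): 0.257049 : 0.499902 : 0.243049
Convolve the two distributions (both contribute in 2-u steps):
  M: 0.3730×0.257049 = 0.095879
  M+2: 0.3730×0.499902 + 0.6270×0.257049 = 0.347633
  M+4: 0.3730×0.243049 + 0.6270×0.499902 = 0.404096
  M+6: 0.6270×0.243049 = 0.152392
Scale to base peak (0.404096) = 100: 23.7 : 86.0 : 100.0 : 37.7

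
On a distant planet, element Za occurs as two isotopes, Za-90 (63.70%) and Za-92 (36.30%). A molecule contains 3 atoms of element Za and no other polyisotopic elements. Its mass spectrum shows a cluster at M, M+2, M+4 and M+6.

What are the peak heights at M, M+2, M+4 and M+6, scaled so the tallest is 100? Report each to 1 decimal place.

The 3 Za atoms are independent, so intensities follow the terms of (0.6370 + 0.3630)^3.
P(M) = 0.6370^3 = 0.258475
P(M+2) = 3 × 0.6370^2 × 0.3630^1 = 0.441882
P(M+4) = 3 × 0.6370^1 × 0.3630^2 = 0.251811
P(M+6) = 0.3630^3 = 0.047832
The M+2 peak is largest (0.441882); scaling to 100 gives 58.5 : 100.0 : 57.0 : 10.8.

58.5 : 100.0 : 57.0 : 10.8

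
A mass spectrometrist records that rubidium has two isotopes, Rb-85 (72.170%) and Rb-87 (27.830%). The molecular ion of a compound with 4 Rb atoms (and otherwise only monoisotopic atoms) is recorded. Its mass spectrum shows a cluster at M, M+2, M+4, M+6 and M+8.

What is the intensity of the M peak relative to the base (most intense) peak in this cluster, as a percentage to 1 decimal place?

64.8%

Binomial terms of (0.72170 + 0.27830)^4: M 0.2713, M+2 0.4184, M+4 0.2420, M+6 0.0622, M+8 0.0060 → M+2 is the base peak.
P(M+2) = C(4,1) × 0.72170^3 × 0.27830^1 = 4 × 0.37589809 × 0.2783 = 0.418450 (base)
P(M) = C(4,0) × 0.72170^4 × 0.27830^0 = 1 × 0.27128565 × 1.0000 = 0.271286
Relative intensity = 0.271286 / 0.418450 × 100 = 64.8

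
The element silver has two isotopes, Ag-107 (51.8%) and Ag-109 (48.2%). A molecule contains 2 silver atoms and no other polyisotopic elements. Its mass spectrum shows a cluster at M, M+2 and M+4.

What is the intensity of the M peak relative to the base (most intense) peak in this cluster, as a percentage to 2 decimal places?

Term probabilities: M 0.2683, M+2 0.4994, M+4 0.2323. Base peak = M+2.
P(M+2) = C(2,1) × 0.518^1 × 0.482^1 = 2 × 0.5180 × 0.4820 = 0.499352 (base)
P(M) = C(2,0) × 0.518^2 × 0.482^0 = 1 × 0.268324 × 1.0000 = 0.268324
Relative intensity = 0.268324 / 0.499352 × 100 = 53.73

53.73%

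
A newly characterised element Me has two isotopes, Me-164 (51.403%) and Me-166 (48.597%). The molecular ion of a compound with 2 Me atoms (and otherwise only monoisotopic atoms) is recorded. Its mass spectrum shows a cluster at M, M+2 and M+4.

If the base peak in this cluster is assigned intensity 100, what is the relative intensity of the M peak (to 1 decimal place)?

Binomial terms of (0.51403 + 0.48597)^2: M 0.2642, M+2 0.4996, M+4 0.2362 → M+2 is the base peak.
P(M+2) = C(2,1) × 0.51403^1 × 0.48597^1 = 2 × 0.51403 × 0.48597 = 0.499606 (base)
P(M) = C(2,0) × 0.51403^2 × 0.48597^0 = 1 × 0.26422684 × 1.0000 = 0.264227
Relative intensity = 0.264227 / 0.499606 × 100 = 52.9

52.9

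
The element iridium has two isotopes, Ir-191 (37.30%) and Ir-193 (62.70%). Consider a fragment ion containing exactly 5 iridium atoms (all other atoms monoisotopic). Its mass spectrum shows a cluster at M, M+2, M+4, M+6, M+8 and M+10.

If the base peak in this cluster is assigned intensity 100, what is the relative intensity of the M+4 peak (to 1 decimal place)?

Term probabilities: M 0.0072, M+2 0.0607, M+4 0.2040, M+6 0.3429, M+8 0.2882, M+10 0.0969. Base peak = M+6.
P(M+6) = C(5,3) × 0.3730^2 × 0.6270^3 = 10 × 0.139129 × 0.24649188 = 0.342942 (base)
P(M+4) = C(5,2) × 0.3730^3 × 0.6270^2 = 10 × 0.05189512 × 0.393129 = 0.204015
Relative intensity = 0.204015 / 0.342942 × 100 = 59.5

59.5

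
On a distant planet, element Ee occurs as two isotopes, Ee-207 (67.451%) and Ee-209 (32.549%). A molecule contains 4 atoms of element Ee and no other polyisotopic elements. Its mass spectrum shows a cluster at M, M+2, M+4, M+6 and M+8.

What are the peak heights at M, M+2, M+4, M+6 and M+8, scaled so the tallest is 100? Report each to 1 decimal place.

51.8 : 100.0 : 72.4 : 23.3 : 2.8

Expanding (0.67451 + 0.32549)^4:
P(M) = 0.67451^4 = 0.206992
P(M+2) = 4 × 0.67451^3 × 0.32549^1 = 0.399542
P(M+4) = 6 × 0.67451^2 × 0.32549^2 = 0.289203
P(M+6) = 4 × 0.67451^1 × 0.32549^3 = 0.093038
P(M+8) = 0.32549^4 = 0.011224
The M+2 peak is largest (0.399542); scaling to 100 gives 51.8 : 100.0 : 72.4 : 23.3 : 2.8.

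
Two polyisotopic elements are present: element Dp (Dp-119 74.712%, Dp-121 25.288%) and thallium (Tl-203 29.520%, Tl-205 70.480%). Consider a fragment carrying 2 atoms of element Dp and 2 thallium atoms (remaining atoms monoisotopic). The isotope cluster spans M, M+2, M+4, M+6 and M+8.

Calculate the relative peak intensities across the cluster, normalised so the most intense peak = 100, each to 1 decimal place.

Element Dp pattern (n=2): 0.55818829 : 0.37786341 : 0.06394829
Thallium pattern (n=2): 0.08714304 : 0.41611392 : 0.49674304
Convolve the two distributions (both contribute in 2-u steps):
  M: 0.55818829×0.08714304 = 0.048642
  M+2: 0.55818829×0.41611392 + 0.37786341×0.08714304 = 0.265198
  M+4: 0.55818829×0.49674304 + 0.37786341×0.41611392 + 0.06394829×0.08714304 = 0.440083
  M+6: 0.37786341×0.49674304 + 0.06394829×0.41611392 = 0.214311
  M+8: 0.06394829×0.49674304 = 0.031766
Scale to base peak (0.440083) = 100: 11.1 : 60.3 : 100.0 : 48.7 : 7.2

11.1 : 60.3 : 100.0 : 48.7 : 7.2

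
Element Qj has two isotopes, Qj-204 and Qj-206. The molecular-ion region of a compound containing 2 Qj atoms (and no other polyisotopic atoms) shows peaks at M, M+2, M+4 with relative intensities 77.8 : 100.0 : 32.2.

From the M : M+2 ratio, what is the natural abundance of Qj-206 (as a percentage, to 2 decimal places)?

39.12%

Let p = fractional abundance of Qj-204. I(M+2)/I(M) = [C(2,1)·p^1·(1−p)] / p^2 = 2·(1−p)/p = 100.0/77.8 = 1.2853
(1−p)/p = 1.2853/2 = 0.6427  ⇒  p = 1/(1 + 0.6427) = 0.6088
Qj-204: 60.88%, Qj-206: 39.12%.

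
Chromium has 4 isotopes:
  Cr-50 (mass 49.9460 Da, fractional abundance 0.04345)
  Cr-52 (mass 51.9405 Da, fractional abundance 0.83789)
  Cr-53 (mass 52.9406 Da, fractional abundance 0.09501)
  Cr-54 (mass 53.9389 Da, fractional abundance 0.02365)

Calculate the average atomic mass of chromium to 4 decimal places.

The abundance-weighted mean is 0.04345 × 49.9460 + 0.83789 × 51.9405 + 0.09501 × 52.9406 + 0.02365 × 53.9389
= 2.17015 + 43.52043 + 5.02989 + 1.27565 = 51.99612 Da

51.9961 Da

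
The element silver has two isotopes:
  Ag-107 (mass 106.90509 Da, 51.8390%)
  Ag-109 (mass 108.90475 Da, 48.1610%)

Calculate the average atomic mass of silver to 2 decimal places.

107.87 Da

The abundance-weighted mean is 0.518390 × 106.90509 + 0.481610 × 108.90475
= 55.418530 + 52.449617 = 107.868147 Da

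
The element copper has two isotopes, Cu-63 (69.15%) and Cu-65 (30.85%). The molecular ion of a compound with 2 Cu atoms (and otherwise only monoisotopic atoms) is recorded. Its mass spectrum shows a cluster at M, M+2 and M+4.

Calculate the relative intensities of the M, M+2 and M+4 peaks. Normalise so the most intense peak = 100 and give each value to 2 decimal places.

The 2 Cu atoms are independent, so intensities follow the terms of (0.6915 + 0.3085)^2.
P(M) = 0.6915^2 = 0.478172
P(M+2) = 2 × 0.6915^1 × 0.3085^1 = 0.426656
P(M+4) = 0.3085^2 = 0.095172
The M peak is largest (0.478172); scaling to 100 gives 100.00 : 89.23 : 19.90.

100.00 : 89.23 : 19.90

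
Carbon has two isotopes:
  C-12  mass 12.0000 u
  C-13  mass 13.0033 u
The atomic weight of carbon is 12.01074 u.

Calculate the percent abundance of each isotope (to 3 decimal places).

C-12: 98.930%, C-13: 1.070%

With x = fraction of C-12 (so C-13 is 1 − x):
12.0000·x + 13.0033·(1 − x) = 12.01074
(12.0000 − 13.0033)·x = 12.01074 − 13.0033
x = -0.99256 / -1.0033 = 0.98930 → 98.930% C-12, 1.070% C-13.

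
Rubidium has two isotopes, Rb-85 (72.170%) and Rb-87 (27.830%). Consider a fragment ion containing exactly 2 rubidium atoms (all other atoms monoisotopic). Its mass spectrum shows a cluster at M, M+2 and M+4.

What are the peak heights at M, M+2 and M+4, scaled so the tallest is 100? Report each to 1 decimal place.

The 2 Rb atoms are independent, so intensities follow the terms of (0.72170 + 0.27830)^2.
P(M) = 0.72170^2 = 0.520851
P(M+2) = 2 × 0.72170^1 × 0.27830^1 = 0.401698
P(M+4) = 0.27830^2 = 0.077451
The M peak is largest (0.520851); scaling to 100 gives 100.0 : 77.1 : 14.9.

100.0 : 77.1 : 14.9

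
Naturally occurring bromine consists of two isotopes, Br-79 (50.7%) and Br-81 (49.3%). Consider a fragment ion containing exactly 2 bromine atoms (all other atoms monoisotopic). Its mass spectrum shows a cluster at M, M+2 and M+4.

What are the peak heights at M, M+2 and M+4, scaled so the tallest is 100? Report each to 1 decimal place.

The 2 Br atoms are independent, so intensities follow the terms of (0.507 + 0.493)^2.
P(M) = 0.507^2 = 0.257049
P(M+2) = 2 × 0.507^1 × 0.493^1 = 0.499902
P(M+4) = 0.493^2 = 0.243049
The M+2 peak is largest (0.499902); scaling to 100 gives 51.4 : 100.0 : 48.6.

51.4 : 100.0 : 48.6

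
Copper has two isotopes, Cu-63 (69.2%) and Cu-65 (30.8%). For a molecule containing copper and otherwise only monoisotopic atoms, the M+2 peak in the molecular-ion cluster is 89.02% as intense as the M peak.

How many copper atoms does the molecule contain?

2

For n independent Cu atoms, I(M+2)/I(M) = n · (abundance Cu-65) / (abundance Cu-63) = n · 0.308/0.692.
n = 0.8902 × 0.692/0.308 = 2.00 ≈ 2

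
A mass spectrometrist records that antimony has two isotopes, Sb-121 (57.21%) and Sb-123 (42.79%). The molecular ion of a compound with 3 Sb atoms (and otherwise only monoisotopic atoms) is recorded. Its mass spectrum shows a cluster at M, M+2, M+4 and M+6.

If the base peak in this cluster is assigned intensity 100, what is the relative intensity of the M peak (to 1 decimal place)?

(0.5721 + 0.4279)^3 gives M 0.1872, M+2 0.4202, M+4 0.3143, M+6 0.0783; the largest is M+2.
P(M+2) = C(3,1) × 0.5721^2 × 0.4279^1 = 3 × 0.32729841 × 0.4279 = 0.420153 (base)
P(M) = C(3,0) × 0.5721^3 × 0.4279^0 = 1 × 0.18724742 × 1.0000 = 0.187247
Relative intensity = 0.187247 / 0.420153 × 100 = 44.6

44.6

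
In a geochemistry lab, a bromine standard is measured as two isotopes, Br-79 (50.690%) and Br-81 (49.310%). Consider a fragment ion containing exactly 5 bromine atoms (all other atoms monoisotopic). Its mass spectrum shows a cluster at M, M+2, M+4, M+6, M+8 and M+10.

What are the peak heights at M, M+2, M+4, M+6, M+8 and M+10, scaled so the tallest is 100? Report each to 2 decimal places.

10.57 : 51.40 : 100.00 : 97.28 : 47.31 : 9.21

Expanding (0.50690 + 0.49310)^5:
P(M) = 0.50690^5 = 0.033467
P(M+2) = 5 × 0.50690^4 × 0.49310^1 = 0.162777
P(M+4) = 10 × 0.50690^3 × 0.49310^2 = 0.316692
P(M+6) = 10 × 0.50690^2 × 0.49310^3 = 0.308070
P(M+8) = 5 × 0.50690^1 × 0.49310^4 = 0.149842
P(M+10) = 0.49310^5 = 0.029152
The M+4 peak is largest (0.316692); scaling to 100 gives 10.57 : 51.40 : 100.00 : 97.28 : 47.31 : 9.21.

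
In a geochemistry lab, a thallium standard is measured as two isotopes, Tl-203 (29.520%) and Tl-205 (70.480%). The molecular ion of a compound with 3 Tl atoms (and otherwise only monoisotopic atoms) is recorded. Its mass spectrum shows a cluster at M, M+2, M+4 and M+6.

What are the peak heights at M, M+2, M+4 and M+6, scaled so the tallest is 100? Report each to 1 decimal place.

5.8 : 41.9 : 100.0 : 79.6

Expanding (0.29520 + 0.70480)^3:
P(M) = 0.29520^3 = 0.025725
P(M+2) = 3 × 0.29520^2 × 0.70480^1 = 0.184255
P(M+4) = 3 × 0.29520^1 × 0.70480^2 = 0.439916
P(M+6) = 0.70480^3 = 0.350104
The M+4 peak is largest (0.439916); scaling to 100 gives 5.8 : 41.9 : 100.0 : 79.6.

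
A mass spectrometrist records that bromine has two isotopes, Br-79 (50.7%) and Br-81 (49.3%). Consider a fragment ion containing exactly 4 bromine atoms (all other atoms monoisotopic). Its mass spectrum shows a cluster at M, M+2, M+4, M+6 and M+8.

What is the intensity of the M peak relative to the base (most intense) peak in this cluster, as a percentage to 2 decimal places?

Binomial terms of (0.507 + 0.493)^4: M 0.0661, M+2 0.2570, M+4 0.3749, M+6 0.2430, M+8 0.0591 → M+4 is the base peak.
P(M+4) = C(4,2) × 0.507^2 × 0.493^2 = 6 × 0.257049 × 0.243049 = 0.374853 (base)
P(M) = C(4,0) × 0.507^4 × 0.493^0 = 1 × 0.06607419 × 1.0000 = 0.066074
Relative intensity = 0.066074 / 0.374853 × 100 = 17.63

17.63%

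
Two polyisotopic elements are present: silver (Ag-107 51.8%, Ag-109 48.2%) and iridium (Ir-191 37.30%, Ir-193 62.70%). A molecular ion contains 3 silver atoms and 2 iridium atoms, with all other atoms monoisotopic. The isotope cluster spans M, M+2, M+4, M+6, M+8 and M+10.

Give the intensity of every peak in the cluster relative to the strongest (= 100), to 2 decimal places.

5.74 : 35.31 : 84.98 : 100.00 : 57.66 : 13.06

Silver pattern (n=3): 0.13899183 : 0.3879965 : 0.3610315 : 0.11198017
Iridium pattern (n=2): 0.139129 : 0.467742 : 0.393129
Convolve the two distributions (both contribute in 2-u steps):
  M: 0.13899183×0.139129 = 0.019338
  M+2: 0.13899183×0.467742 + 0.3879965×0.139129 = 0.118994
  M+4: 0.13899183×0.393129 + 0.3879965×0.467742 + 0.3610315×0.139129 = 0.286354
  M+6: 0.3879965×0.393129 + 0.3610315×0.467742 + 0.11198017×0.139129 = 0.336982
  M+8: 0.3610315×0.393129 + 0.11198017×0.467742 = 0.194310
  M+10: 0.11198017×0.393129 = 0.044023
Scale to base peak (0.336982) = 100: 5.74 : 35.31 : 84.98 : 100.00 : 57.66 : 13.06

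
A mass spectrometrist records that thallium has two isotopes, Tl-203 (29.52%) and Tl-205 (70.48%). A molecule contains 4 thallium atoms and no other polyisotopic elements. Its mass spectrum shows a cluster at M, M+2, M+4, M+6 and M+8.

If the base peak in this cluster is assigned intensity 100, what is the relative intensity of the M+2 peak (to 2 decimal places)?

Term probabilities: M 0.0076, M+2 0.0725, M+4 0.2597, M+6 0.4134, M+8 0.2468. Base peak = M+6.
P(M+6) = C(4,3) × 0.2952^1 × 0.7048^3 = 4 × 0.2952 × 0.35010449 = 0.413403 (base)
P(M+2) = C(4,1) × 0.2952^3 × 0.7048^1 = 4 × 0.02572463 × 0.7048 = 0.072523
Relative intensity = 0.072523 / 0.413403 × 100 = 17.54

17.54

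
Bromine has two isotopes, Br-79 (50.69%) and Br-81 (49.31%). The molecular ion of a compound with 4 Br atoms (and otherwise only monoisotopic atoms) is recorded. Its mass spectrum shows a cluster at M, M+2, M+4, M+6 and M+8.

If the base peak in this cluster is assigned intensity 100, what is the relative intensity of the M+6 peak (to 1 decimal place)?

(0.5069 + 0.4931)^4 gives M 0.0660, M+2 0.2569, M+4 0.3749, M+6 0.2431, M+8 0.0591; the largest is M+4.
P(M+4) = C(4,2) × 0.5069^2 × 0.4931^2 = 6 × 0.25694761 × 0.24314761 = 0.374857 (base)
P(M+6) = C(4,3) × 0.5069^1 × 0.4931^3 = 4 × 0.5069 × 0.11989609 = 0.243101
Relative intensity = 0.243101 / 0.374857 × 100 = 64.9

64.9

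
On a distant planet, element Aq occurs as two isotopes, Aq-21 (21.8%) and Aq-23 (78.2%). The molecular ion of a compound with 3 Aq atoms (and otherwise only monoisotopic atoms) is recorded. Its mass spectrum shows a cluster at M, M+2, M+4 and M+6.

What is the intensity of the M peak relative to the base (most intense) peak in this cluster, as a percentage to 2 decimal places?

(0.218 + 0.782)^3 gives M 0.0104, M+2 0.1115, M+4 0.3999, M+6 0.4782; the largest is M+6.
P(M+6) = C(3,3) × 0.218^0 × 0.782^3 = 1 × 1.0000 × 0.47821177 = 0.478212 (base)
P(M) = C(3,0) × 0.218^3 × 0.782^0 = 1 × 0.01036023 × 1.0000 = 0.010360
Relative intensity = 0.010360 / 0.478212 × 100 = 2.17

2.17%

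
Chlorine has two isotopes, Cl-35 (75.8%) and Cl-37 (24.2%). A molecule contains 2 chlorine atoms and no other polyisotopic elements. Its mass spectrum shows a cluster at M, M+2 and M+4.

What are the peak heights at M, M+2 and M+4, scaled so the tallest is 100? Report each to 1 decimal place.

Expanding (0.758 + 0.242)^2:
P(M) = 0.758^2 = 0.574564
P(M+2) = 2 × 0.758^1 × 0.242^1 = 0.366872
P(M+4) = 0.242^2 = 0.058564
The M peak is largest (0.574564); scaling to 100 gives 100.0 : 63.9 : 10.2.

100.0 : 63.9 : 10.2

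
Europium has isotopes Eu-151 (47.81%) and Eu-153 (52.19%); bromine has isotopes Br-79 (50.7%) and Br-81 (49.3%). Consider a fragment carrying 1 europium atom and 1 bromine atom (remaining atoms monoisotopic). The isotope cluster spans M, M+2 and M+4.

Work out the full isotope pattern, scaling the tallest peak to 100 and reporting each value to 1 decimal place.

48.4 : 100.0 : 51.4

Europium pattern (n=1): 0.4781 : 0.5219
Bromine pattern (n=1): 0.5070 : 0.4930
Convolve the two distributions (both contribute in 2-u steps):
  M: 0.4781×0.5070 = 0.242397
  M+2: 0.4781×0.4930 + 0.5219×0.5070 = 0.500307
  M+4: 0.5219×0.4930 = 0.257297
Scale to base peak (0.500307) = 100: 48.4 : 100.0 : 51.4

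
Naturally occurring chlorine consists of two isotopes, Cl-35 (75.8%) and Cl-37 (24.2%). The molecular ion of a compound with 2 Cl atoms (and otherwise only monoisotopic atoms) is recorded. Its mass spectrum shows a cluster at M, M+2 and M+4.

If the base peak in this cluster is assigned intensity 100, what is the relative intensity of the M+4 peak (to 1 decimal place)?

(0.758 + 0.242)^2 gives M 0.5746, M+2 0.3669, M+4 0.0586; the largest is M.
P(M) = C(2,0) × 0.758^2 × 0.242^0 = 1 × 0.574564 × 1.0000 = 0.574564 (base)
P(M+4) = C(2,2) × 0.758^0 × 0.242^2 = 1 × 1.0000 × 0.058564 = 0.058564
Relative intensity = 0.058564 / 0.574564 × 100 = 10.2

10.2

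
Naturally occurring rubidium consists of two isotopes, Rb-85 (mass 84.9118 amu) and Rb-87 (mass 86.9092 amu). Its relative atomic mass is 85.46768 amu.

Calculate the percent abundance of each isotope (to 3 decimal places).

Writing the weighted mean with unknown fraction x of Rb-85:
84.9118·x + 86.9092·(1 − x) = 85.46768
(84.9118 − 86.9092)·x = 85.46768 − 86.9092
x = -1.44152 / -1.9974 = 0.72170 → 72.170% Rb-85, 27.830% Rb-87.

Rb-85: 72.170%, Rb-87: 27.830%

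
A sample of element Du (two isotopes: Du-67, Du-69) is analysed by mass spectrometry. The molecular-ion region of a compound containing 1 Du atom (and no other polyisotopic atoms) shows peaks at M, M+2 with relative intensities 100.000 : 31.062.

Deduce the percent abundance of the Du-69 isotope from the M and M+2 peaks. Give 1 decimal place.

Let p = fractional abundance of Du-67. I(M+2)/I(M) = [C(1,1)·p^0·(1−p)] / p^1 = 1·(1−p)/p = 31.062/100.000 = 0.3106
(1−p)/p = 0.3106/1 = 0.3106  ⇒  p = 1/(1 + 0.3106) = 0.7630
Du-67: 76.3%, Du-69: 23.7%.

23.7%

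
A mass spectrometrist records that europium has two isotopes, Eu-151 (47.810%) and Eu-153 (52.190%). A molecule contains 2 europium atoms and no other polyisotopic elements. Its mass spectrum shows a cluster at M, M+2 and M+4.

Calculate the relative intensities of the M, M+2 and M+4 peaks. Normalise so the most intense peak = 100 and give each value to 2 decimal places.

45.80 : 100.00 : 54.58

Each Eu atom is independently Eu-151 (p = 0.47810) or Eu-153 (q = 0.52190); the cluster is the binomial expansion (p + q)^2.
P(M) = 0.47810^2 = 0.228580
P(M+2) = 2 × 0.47810^1 × 0.52190^1 = 0.499041
P(M+4) = 0.52190^2 = 0.272380
The M+2 peak is largest (0.499041); scaling to 100 gives 45.80 : 100.00 : 54.58.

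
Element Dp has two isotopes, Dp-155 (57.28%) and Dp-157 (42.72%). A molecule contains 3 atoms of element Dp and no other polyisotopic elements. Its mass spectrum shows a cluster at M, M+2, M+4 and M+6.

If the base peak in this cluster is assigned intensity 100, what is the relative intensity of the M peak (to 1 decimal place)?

Binomial terms of (0.5728 + 0.4272)^3: M 0.1879, M+2 0.4205, M+4 0.3136, M+6 0.0780 → M+2 is the base peak.
P(M+2) = C(3,1) × 0.5728^2 × 0.4272^1 = 3 × 0.32809984 × 0.4272 = 0.420493 (base)
P(M) = C(3,0) × 0.5728^3 × 0.4272^0 = 1 × 0.18793559 × 1.0000 = 0.187936
Relative intensity = 0.187936 / 0.420493 × 100 = 44.7

44.7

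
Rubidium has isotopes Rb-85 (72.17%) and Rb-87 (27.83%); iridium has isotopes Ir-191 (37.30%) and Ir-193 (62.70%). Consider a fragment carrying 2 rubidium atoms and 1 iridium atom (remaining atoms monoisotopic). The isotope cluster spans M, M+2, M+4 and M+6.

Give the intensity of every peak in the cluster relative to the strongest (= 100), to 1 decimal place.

40.8 : 100.0 : 58.9 : 10.2

Rubidium pattern (n=2): 0.52085089 : 0.40169822 : 0.07745089
Iridium pattern (n=1): 0.3730 : 0.6270
Convolve the two distributions (both contribute in 2-u steps):
  M: 0.52085089×0.3730 = 0.194277
  M+2: 0.52085089×0.6270 + 0.40169822×0.3730 = 0.476407
  M+4: 0.40169822×0.6270 + 0.07745089×0.3730 = 0.280754
  M+6: 0.07745089×0.6270 = 0.048562
Scale to base peak (0.476407) = 100: 40.8 : 100.0 : 58.9 : 10.2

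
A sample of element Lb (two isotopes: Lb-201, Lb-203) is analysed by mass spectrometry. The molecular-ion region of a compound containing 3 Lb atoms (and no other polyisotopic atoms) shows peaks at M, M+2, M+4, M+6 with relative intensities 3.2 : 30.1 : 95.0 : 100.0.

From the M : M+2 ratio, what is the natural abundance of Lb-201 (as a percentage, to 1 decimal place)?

24.2%

If p is the fraction of Lb that is Lb-201, then I(M+2)/I(M) = [C(3,1)·p^2·(1−p)] / p^3 = 3·(1−p)/p = 30.1/3.2 = 9.4062
(1−p)/p = 9.4062/3 = 3.1354  ⇒  p = 1/(1 + 3.1354) = 0.2418
Lb-201: 24.2%, Lb-203: 75.8%.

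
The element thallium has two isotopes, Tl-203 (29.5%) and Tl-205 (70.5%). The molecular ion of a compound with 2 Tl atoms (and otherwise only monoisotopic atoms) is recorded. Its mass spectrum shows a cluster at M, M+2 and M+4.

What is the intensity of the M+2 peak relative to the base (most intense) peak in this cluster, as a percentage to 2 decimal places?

83.69%

(0.295 + 0.705)^2 gives M 0.0870, M+2 0.4160, M+4 0.4970; the largest is M+4.
P(M+4) = C(2,2) × 0.295^0 × 0.705^2 = 1 × 1.0000 × 0.497025 = 0.497025 (base)
P(M+2) = C(2,1) × 0.295^1 × 0.705^1 = 2 × 0.2950 × 0.7050 = 0.415950
Relative intensity = 0.415950 / 0.497025 × 100 = 83.69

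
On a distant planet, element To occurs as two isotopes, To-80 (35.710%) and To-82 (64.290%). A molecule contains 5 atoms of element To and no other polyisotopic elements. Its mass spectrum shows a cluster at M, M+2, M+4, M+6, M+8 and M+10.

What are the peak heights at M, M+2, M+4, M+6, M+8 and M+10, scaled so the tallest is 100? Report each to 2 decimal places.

The 5 To atoms are independent, so intensities follow the terms of (0.35710 + 0.64290)^5.
P(M) = 0.35710^5 = 0.005807
P(M+2) = 5 × 0.35710^4 × 0.64290^1 = 0.052272
P(M+4) = 10 × 0.35710^3 × 0.64290^2 = 0.188216
P(M+6) = 10 × 0.35710^2 × 0.64290^3 = 0.338852
P(M+8) = 5 × 0.35710^1 × 0.64290^4 = 0.305024
P(M+10) = 0.64290^5 = 0.109829
The M+6 peak is largest (0.338852); scaling to 100 gives 1.71 : 15.43 : 55.55 : 100.00 : 90.02 : 32.41.

1.71 : 15.43 : 55.55 : 100.00 : 90.02 : 32.41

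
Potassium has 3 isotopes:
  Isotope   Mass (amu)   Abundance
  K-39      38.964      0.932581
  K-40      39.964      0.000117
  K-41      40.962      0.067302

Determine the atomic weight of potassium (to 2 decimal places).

The abundance-weighted mean is 0.932581 × 38.964 + 0.000117 × 39.964 + 0.067302 × 40.962
= 36.3371 + 0.0047 + 2.7568 = 39.0986 amu

39.10 amu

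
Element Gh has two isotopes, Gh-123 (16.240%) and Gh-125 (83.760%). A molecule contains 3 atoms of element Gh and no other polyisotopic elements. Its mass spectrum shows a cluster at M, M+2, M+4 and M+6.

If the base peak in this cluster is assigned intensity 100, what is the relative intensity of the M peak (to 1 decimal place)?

0.7

(0.16240 + 0.83760)^3 gives M 0.0043, M+2 0.0663, M+4 0.3418, M+6 0.5876; the largest is M+6.
P(M+6) = C(3,3) × 0.16240^0 × 0.83760^3 = 1 × 1.0000 × 0.58763818 = 0.587638 (base)
P(M) = C(3,0) × 0.16240^3 × 0.83760^0 = 1 × 0.0042831 × 1.0000 = 0.004283
Relative intensity = 0.004283 / 0.587638 × 100 = 0.7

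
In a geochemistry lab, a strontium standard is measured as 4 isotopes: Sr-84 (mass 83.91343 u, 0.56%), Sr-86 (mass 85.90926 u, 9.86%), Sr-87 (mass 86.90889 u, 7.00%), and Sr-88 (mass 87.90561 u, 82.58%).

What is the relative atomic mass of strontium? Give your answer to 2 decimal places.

87.62 u

The abundance-weighted mean is 0.0056 × 83.91343 + 0.0986 × 85.90926 + 0.0700 × 86.90889 + 0.8258 × 87.90561
= 0.469915 + 8.470653 + 6.083622 + 72.592453 = 87.616643 u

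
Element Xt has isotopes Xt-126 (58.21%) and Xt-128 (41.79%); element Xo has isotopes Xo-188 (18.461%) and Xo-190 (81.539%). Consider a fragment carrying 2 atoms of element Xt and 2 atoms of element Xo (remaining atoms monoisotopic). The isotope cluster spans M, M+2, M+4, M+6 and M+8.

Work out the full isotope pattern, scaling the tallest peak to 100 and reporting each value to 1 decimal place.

Element Xt pattern (n=2): 0.33884041 : 0.48651918 : 0.17464041
Element Xo pattern (n=2): 0.03408085 : 0.3010583 : 0.66486085
Convolve the two distributions (both contribute in 2-u steps):
  M: 0.33884041×0.03408085 = 0.011548
  M+2: 0.33884041×0.3010583 + 0.48651918×0.03408085 = 0.118592
  M+4: 0.33884041×0.66486085 + 0.48651918×0.3010583 + 0.17464041×0.03408085 = 0.377704
  M+6: 0.48651918×0.66486085 + 0.17464041×0.3010583 = 0.376045
  M+8: 0.17464041×0.66486085 = 0.116112
Scale to base peak (0.377704) = 100: 3.1 : 31.4 : 100.0 : 99.6 : 30.7

3.1 : 31.4 : 100.0 : 99.6 : 30.7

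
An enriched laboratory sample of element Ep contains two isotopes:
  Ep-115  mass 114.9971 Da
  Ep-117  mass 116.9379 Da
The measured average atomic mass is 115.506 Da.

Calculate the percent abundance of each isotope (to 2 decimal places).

Let x be the fractional abundance of Ep-115; then Ep-117 has abundance 1 − x.
114.9971·x + 116.9379·(1 − x) = 115.506
(114.9971 − 116.9379)·x = 115.506 − 116.9379
x = -1.4319 / -1.9408 = 0.73779 → 73.78% Ep-115, 26.22% Ep-117.

Ep-115: 73.78%, Ep-117: 26.22%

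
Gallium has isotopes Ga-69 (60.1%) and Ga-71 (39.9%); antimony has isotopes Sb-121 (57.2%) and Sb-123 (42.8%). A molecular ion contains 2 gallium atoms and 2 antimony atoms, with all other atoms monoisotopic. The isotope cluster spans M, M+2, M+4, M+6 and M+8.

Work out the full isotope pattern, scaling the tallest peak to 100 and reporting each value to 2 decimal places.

Gallium pattern (n=2): 0.361201 : 0.479598 : 0.159201
Antimony pattern (n=2): 0.327184 : 0.489632 : 0.183184
Convolve the two distributions (both contribute in 2-u steps):
  M: 0.361201×0.327184 = 0.118179
  M+2: 0.361201×0.489632 + 0.479598×0.327184 = 0.333772
  M+4: 0.361201×0.183184 + 0.479598×0.489632 + 0.159201×0.327184 = 0.353081
  M+6: 0.479598×0.183184 + 0.159201×0.489632 = 0.165805
  M+8: 0.159201×0.183184 = 0.029163
Scale to base peak (0.353081) = 100: 33.47 : 94.53 : 100.00 : 46.96 : 8.26

33.47 : 94.53 : 100.00 : 46.96 : 8.26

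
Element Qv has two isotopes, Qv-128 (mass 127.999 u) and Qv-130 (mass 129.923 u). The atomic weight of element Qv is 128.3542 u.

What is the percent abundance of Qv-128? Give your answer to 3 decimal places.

81.538%

Let x be the fractional abundance of Qv-128; then Qv-130 has abundance 1 − x.
127.999·x + 129.923·(1 − x) = 128.3542
(127.999 − 129.923)·x = 128.3542 − 129.923
x = -1.5688 / -1.924 = 0.81538 → 81.538% Qv-128, 18.462% Qv-130.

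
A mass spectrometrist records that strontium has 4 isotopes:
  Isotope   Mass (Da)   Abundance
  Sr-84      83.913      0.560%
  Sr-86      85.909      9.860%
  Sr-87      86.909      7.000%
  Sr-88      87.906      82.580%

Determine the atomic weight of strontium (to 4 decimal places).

Ar = Σ fᵢ·mᵢ = 0.00560 × 83.913 + 0.09860 × 85.909 + 0.07000 × 86.909 + 0.82580 × 87.906
= 0.46991 + 8.47063 + 6.08363 + 72.59277 = 87.61694 Da

87.6169 Da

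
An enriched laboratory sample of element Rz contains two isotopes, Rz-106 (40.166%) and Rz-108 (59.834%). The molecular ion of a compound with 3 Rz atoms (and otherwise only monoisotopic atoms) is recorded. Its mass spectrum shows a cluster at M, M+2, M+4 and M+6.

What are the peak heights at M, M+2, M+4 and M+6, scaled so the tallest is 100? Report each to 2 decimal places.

Expanding (0.40166 + 0.59834)^3:
P(M) = 0.40166^3 = 0.064800
P(M+2) = 3 × 0.40166^2 × 0.59834^1 = 0.289592
P(M+4) = 3 × 0.40166^1 × 0.59834^2 = 0.431396
P(M+6) = 0.59834^3 = 0.214212
The M+4 peak is largest (0.431396); scaling to 100 gives 15.02 : 67.13 : 100.00 : 49.66.

15.02 : 67.13 : 100.00 : 49.66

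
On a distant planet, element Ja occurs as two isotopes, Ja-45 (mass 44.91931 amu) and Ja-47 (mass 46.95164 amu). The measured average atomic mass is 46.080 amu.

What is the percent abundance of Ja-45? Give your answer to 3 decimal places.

Let x be the fractional abundance of Ja-45; then Ja-47 has abundance 1 − x.
44.91931·x + 46.95164·(1 − x) = 46.080
(44.91931 − 46.95164)·x = 46.080 − 46.95164
x = -0.87164 / -2.03233 = 0.42889 → 42.889% Ja-45, 57.111% Ja-47.

42.889%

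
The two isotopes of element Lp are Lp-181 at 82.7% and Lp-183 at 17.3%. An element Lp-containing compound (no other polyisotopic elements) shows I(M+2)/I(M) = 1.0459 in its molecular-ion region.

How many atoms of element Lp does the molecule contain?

With n Lp atoms, P(M+2)/P(M) = C(n,1)·p^(n−1)q / p^n = n·q/p = n · 0.173/0.827.
n = 1.0459 × 0.827/0.173 = 5.00 ≈ 5

5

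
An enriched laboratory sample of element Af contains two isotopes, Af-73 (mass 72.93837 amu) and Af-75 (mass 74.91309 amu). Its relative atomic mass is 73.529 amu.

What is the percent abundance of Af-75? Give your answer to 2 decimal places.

29.91%

With x = fraction of Af-73 (so Af-75 is 1 − x):
72.93837·x + 74.91309·(1 − x) = 73.529
(72.93837 − 74.91309)·x = 73.529 − 74.91309
x = -1.38409 / -1.97472 = 0.70090 → 70.09% Af-73, 29.91% Af-75.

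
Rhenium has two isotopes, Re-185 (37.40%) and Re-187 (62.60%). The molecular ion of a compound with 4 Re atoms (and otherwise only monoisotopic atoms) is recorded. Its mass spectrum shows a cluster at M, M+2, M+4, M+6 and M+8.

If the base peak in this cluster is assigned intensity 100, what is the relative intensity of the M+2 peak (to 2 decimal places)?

35.69

(0.3740 + 0.6260)^4 gives M 0.0196, M+2 0.1310, M+4 0.3289, M+6 0.3670, M+8 0.1536; the largest is M+6.
P(M+6) = C(4,3) × 0.3740^1 × 0.6260^3 = 4 × 0.3740 × 0.24531438 = 0.366990 (base)
P(M+2) = C(4,1) × 0.3740^3 × 0.6260^1 = 4 × 0.05231362 × 0.6260 = 0.130993
Relative intensity = 0.130993 / 0.366990 × 100 = 35.69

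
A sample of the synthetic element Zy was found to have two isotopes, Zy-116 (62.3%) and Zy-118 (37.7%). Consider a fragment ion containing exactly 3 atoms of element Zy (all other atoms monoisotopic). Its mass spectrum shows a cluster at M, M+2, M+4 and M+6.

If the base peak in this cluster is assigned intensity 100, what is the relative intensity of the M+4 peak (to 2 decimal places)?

60.51

(0.623 + 0.377)^3 gives M 0.2418, M+2 0.4390, M+4 0.2656, M+6 0.0536; the largest is M+2.
P(M+2) = C(3,1) × 0.623^2 × 0.377^1 = 3 × 0.388129 × 0.3770 = 0.438974 (base)
P(M+4) = C(3,2) × 0.623^1 × 0.377^2 = 3 × 0.6230 × 0.142129 = 0.265639
Relative intensity = 0.265639 / 0.438974 × 100 = 60.51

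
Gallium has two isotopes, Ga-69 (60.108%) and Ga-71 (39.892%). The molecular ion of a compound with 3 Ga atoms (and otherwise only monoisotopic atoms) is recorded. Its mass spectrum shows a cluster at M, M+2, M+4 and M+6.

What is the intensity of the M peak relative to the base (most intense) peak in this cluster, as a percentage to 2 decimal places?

50.23%

Term probabilities: M 0.2172, M+2 0.4324, M+4 0.2870, M+6 0.0635. Base peak = M+2.
P(M+2) = C(3,1) × 0.60108^2 × 0.39892^1 = 3 × 0.36129717 × 0.39892 = 0.432386 (base)
P(M) = C(3,0) × 0.60108^3 × 0.39892^0 = 1 × 0.2171685 × 1.0000 = 0.217169
Relative intensity = 0.217169 / 0.432386 × 100 = 50.23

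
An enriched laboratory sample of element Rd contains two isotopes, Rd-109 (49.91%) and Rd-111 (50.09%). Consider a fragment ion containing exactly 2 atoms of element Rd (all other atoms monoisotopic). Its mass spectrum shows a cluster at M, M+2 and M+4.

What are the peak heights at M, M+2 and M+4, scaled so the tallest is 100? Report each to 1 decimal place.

Each Rd atom is independently Rd-109 (p = 0.4991) or Rd-111 (q = 0.5009); the cluster is the binomial expansion (p + q)^2.
P(M) = 0.4991^2 = 0.249101
P(M+2) = 2 × 0.4991^1 × 0.5009^1 = 0.499998
P(M+4) = 0.5009^2 = 0.250901
The M+2 peak is largest (0.499998); scaling to 100 gives 49.8 : 100.0 : 50.2.

49.8 : 100.0 : 50.2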